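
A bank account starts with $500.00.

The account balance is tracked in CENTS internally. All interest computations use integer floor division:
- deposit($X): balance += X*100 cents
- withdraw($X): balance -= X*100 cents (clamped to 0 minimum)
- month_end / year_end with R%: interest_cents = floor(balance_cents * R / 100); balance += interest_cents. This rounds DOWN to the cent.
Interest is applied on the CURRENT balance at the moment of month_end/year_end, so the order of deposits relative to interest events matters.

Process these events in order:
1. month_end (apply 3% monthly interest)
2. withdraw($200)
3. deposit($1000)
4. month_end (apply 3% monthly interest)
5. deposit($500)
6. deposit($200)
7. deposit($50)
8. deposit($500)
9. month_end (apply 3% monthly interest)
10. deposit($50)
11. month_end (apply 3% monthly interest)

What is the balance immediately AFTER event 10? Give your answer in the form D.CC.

After 1 (month_end (apply 3% monthly interest)): balance=$515.00 total_interest=$15.00
After 2 (withdraw($200)): balance=$315.00 total_interest=$15.00
After 3 (deposit($1000)): balance=$1315.00 total_interest=$15.00
After 4 (month_end (apply 3% monthly interest)): balance=$1354.45 total_interest=$54.45
After 5 (deposit($500)): balance=$1854.45 total_interest=$54.45
After 6 (deposit($200)): balance=$2054.45 total_interest=$54.45
After 7 (deposit($50)): balance=$2104.45 total_interest=$54.45
After 8 (deposit($500)): balance=$2604.45 total_interest=$54.45
After 9 (month_end (apply 3% monthly interest)): balance=$2682.58 total_interest=$132.58
After 10 (deposit($50)): balance=$2732.58 total_interest=$132.58

Answer: 2732.58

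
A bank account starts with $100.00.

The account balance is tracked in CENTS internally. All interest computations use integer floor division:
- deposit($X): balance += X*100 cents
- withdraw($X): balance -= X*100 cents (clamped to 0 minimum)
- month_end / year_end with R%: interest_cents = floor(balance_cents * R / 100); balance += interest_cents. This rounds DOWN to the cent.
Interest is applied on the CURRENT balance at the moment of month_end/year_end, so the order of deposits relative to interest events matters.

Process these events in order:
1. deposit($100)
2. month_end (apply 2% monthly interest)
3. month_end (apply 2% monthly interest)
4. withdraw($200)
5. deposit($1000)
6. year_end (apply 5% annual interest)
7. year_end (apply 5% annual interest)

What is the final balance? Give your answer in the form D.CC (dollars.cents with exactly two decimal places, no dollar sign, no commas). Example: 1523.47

Answer: 1111.40

Derivation:
After 1 (deposit($100)): balance=$200.00 total_interest=$0.00
After 2 (month_end (apply 2% monthly interest)): balance=$204.00 total_interest=$4.00
After 3 (month_end (apply 2% monthly interest)): balance=$208.08 total_interest=$8.08
After 4 (withdraw($200)): balance=$8.08 total_interest=$8.08
After 5 (deposit($1000)): balance=$1008.08 total_interest=$8.08
After 6 (year_end (apply 5% annual interest)): balance=$1058.48 total_interest=$58.48
After 7 (year_end (apply 5% annual interest)): balance=$1111.40 total_interest=$111.40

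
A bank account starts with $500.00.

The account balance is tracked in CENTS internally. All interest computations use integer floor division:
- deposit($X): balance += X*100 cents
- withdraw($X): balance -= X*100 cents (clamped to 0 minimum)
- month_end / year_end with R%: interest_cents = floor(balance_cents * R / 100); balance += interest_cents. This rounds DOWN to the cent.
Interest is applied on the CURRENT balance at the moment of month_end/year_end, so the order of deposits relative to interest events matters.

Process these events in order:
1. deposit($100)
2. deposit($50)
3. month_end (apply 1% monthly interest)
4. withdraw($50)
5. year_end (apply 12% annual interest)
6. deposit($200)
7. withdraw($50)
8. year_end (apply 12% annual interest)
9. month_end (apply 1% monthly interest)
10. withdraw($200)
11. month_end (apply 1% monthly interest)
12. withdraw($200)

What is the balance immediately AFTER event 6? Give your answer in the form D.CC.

After 1 (deposit($100)): balance=$600.00 total_interest=$0.00
After 2 (deposit($50)): balance=$650.00 total_interest=$0.00
After 3 (month_end (apply 1% monthly interest)): balance=$656.50 total_interest=$6.50
After 4 (withdraw($50)): balance=$606.50 total_interest=$6.50
After 5 (year_end (apply 12% annual interest)): balance=$679.28 total_interest=$79.28
After 6 (deposit($200)): balance=$879.28 total_interest=$79.28

Answer: 879.28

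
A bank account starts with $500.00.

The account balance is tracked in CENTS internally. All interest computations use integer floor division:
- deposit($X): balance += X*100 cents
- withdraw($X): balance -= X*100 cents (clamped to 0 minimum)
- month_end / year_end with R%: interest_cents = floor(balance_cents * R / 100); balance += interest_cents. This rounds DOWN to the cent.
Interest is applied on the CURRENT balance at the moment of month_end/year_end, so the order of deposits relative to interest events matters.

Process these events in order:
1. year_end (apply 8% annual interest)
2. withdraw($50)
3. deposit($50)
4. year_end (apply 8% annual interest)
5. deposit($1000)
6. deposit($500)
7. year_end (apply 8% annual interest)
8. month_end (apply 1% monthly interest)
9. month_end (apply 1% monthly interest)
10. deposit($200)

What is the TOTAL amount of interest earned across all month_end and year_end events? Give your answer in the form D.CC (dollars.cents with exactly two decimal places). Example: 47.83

Answer: 295.06

Derivation:
After 1 (year_end (apply 8% annual interest)): balance=$540.00 total_interest=$40.00
After 2 (withdraw($50)): balance=$490.00 total_interest=$40.00
After 3 (deposit($50)): balance=$540.00 total_interest=$40.00
After 4 (year_end (apply 8% annual interest)): balance=$583.20 total_interest=$83.20
After 5 (deposit($1000)): balance=$1583.20 total_interest=$83.20
After 6 (deposit($500)): balance=$2083.20 total_interest=$83.20
After 7 (year_end (apply 8% annual interest)): balance=$2249.85 total_interest=$249.85
After 8 (month_end (apply 1% monthly interest)): balance=$2272.34 total_interest=$272.34
After 9 (month_end (apply 1% monthly interest)): balance=$2295.06 total_interest=$295.06
After 10 (deposit($200)): balance=$2495.06 total_interest=$295.06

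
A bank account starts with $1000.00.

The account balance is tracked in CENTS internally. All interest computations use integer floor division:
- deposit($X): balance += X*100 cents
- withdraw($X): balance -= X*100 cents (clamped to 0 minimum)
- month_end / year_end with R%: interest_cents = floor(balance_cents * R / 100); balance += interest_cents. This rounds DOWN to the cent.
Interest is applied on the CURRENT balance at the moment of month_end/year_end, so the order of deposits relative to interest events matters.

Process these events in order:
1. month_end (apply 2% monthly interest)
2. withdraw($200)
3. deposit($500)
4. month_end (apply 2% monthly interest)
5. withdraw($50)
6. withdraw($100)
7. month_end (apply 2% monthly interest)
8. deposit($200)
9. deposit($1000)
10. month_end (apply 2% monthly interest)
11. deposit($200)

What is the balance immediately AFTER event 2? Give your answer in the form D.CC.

Answer: 820.00

Derivation:
After 1 (month_end (apply 2% monthly interest)): balance=$1020.00 total_interest=$20.00
After 2 (withdraw($200)): balance=$820.00 total_interest=$20.00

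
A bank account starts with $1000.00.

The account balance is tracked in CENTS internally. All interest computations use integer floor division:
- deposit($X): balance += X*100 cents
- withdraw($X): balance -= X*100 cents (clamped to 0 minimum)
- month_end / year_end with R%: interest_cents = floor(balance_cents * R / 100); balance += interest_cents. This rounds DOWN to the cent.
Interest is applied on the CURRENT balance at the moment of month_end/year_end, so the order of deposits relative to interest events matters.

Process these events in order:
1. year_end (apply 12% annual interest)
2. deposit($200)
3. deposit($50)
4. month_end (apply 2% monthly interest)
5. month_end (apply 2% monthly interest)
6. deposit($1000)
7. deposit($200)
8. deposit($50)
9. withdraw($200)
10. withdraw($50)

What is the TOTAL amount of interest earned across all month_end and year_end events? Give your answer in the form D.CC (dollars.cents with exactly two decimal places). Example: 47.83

Answer: 175.34

Derivation:
After 1 (year_end (apply 12% annual interest)): balance=$1120.00 total_interest=$120.00
After 2 (deposit($200)): balance=$1320.00 total_interest=$120.00
After 3 (deposit($50)): balance=$1370.00 total_interest=$120.00
After 4 (month_end (apply 2% monthly interest)): balance=$1397.40 total_interest=$147.40
After 5 (month_end (apply 2% monthly interest)): balance=$1425.34 total_interest=$175.34
After 6 (deposit($1000)): balance=$2425.34 total_interest=$175.34
After 7 (deposit($200)): balance=$2625.34 total_interest=$175.34
After 8 (deposit($50)): balance=$2675.34 total_interest=$175.34
After 9 (withdraw($200)): balance=$2475.34 total_interest=$175.34
After 10 (withdraw($50)): balance=$2425.34 total_interest=$175.34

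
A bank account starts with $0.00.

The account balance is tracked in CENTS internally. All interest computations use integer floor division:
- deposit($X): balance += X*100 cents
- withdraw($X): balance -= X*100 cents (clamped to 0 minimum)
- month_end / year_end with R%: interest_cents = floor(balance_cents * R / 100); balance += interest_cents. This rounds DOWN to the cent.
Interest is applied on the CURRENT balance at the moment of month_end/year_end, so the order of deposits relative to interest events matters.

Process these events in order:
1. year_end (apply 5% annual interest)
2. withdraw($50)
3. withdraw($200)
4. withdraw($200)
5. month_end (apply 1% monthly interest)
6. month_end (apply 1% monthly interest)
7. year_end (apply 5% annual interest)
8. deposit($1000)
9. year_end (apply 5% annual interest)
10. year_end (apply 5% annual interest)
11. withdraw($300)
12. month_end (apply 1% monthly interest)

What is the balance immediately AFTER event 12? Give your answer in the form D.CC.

After 1 (year_end (apply 5% annual interest)): balance=$0.00 total_interest=$0.00
After 2 (withdraw($50)): balance=$0.00 total_interest=$0.00
After 3 (withdraw($200)): balance=$0.00 total_interest=$0.00
After 4 (withdraw($200)): balance=$0.00 total_interest=$0.00
After 5 (month_end (apply 1% monthly interest)): balance=$0.00 total_interest=$0.00
After 6 (month_end (apply 1% monthly interest)): balance=$0.00 total_interest=$0.00
After 7 (year_end (apply 5% annual interest)): balance=$0.00 total_interest=$0.00
After 8 (deposit($1000)): balance=$1000.00 total_interest=$0.00
After 9 (year_end (apply 5% annual interest)): balance=$1050.00 total_interest=$50.00
After 10 (year_end (apply 5% annual interest)): balance=$1102.50 total_interest=$102.50
After 11 (withdraw($300)): balance=$802.50 total_interest=$102.50
After 12 (month_end (apply 1% monthly interest)): balance=$810.52 total_interest=$110.52

Answer: 810.52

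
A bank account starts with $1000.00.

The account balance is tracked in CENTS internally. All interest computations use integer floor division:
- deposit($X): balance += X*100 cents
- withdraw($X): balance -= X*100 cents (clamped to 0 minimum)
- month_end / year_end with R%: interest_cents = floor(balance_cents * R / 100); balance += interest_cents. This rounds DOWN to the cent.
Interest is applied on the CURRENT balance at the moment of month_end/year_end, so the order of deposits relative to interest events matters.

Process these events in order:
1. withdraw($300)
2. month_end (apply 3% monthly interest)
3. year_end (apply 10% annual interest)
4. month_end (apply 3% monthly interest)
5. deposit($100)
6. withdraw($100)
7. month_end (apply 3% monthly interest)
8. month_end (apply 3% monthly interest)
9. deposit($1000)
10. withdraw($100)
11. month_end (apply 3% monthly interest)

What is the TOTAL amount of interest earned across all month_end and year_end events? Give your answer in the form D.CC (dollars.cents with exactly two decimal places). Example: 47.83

After 1 (withdraw($300)): balance=$700.00 total_interest=$0.00
After 2 (month_end (apply 3% monthly interest)): balance=$721.00 total_interest=$21.00
After 3 (year_end (apply 10% annual interest)): balance=$793.10 total_interest=$93.10
After 4 (month_end (apply 3% monthly interest)): balance=$816.89 total_interest=$116.89
After 5 (deposit($100)): balance=$916.89 total_interest=$116.89
After 6 (withdraw($100)): balance=$816.89 total_interest=$116.89
After 7 (month_end (apply 3% monthly interest)): balance=$841.39 total_interest=$141.39
After 8 (month_end (apply 3% monthly interest)): balance=$866.63 total_interest=$166.63
After 9 (deposit($1000)): balance=$1866.63 total_interest=$166.63
After 10 (withdraw($100)): balance=$1766.63 total_interest=$166.63
After 11 (month_end (apply 3% monthly interest)): balance=$1819.62 total_interest=$219.62

Answer: 219.62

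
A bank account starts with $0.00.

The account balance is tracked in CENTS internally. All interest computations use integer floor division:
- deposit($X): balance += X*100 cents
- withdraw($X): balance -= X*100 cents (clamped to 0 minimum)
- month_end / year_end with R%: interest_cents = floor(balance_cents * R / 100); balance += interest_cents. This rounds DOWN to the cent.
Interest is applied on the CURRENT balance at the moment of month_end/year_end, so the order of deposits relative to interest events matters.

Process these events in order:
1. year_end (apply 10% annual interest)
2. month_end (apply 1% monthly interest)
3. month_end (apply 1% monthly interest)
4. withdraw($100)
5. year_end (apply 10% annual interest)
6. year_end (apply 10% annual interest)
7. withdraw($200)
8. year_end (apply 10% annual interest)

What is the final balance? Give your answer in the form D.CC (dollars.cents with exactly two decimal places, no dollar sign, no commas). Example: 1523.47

After 1 (year_end (apply 10% annual interest)): balance=$0.00 total_interest=$0.00
After 2 (month_end (apply 1% monthly interest)): balance=$0.00 total_interest=$0.00
After 3 (month_end (apply 1% monthly interest)): balance=$0.00 total_interest=$0.00
After 4 (withdraw($100)): balance=$0.00 total_interest=$0.00
After 5 (year_end (apply 10% annual interest)): balance=$0.00 total_interest=$0.00
After 6 (year_end (apply 10% annual interest)): balance=$0.00 total_interest=$0.00
After 7 (withdraw($200)): balance=$0.00 total_interest=$0.00
After 8 (year_end (apply 10% annual interest)): balance=$0.00 total_interest=$0.00

Answer: 0.00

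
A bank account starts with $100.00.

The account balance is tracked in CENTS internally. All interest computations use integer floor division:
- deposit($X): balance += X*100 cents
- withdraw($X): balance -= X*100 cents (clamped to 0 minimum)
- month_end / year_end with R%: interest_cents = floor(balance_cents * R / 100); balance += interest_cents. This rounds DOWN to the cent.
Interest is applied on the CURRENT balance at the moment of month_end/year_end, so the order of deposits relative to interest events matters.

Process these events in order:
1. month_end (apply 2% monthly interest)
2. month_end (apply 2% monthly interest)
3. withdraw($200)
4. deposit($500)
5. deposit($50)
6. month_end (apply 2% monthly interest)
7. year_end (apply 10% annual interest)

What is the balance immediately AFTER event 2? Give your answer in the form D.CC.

Answer: 104.04

Derivation:
After 1 (month_end (apply 2% monthly interest)): balance=$102.00 total_interest=$2.00
After 2 (month_end (apply 2% monthly interest)): balance=$104.04 total_interest=$4.04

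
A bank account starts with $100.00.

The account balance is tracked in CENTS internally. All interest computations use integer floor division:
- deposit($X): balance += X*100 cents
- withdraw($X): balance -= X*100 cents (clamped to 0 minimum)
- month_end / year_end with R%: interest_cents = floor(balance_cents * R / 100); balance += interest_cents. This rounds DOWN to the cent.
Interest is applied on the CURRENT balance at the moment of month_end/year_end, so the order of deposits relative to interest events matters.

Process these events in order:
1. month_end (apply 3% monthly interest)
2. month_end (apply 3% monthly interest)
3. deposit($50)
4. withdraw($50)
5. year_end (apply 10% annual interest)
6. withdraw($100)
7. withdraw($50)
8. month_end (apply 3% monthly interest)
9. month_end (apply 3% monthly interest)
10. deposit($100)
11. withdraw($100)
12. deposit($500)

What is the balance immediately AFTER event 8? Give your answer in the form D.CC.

After 1 (month_end (apply 3% monthly interest)): balance=$103.00 total_interest=$3.00
After 2 (month_end (apply 3% monthly interest)): balance=$106.09 total_interest=$6.09
After 3 (deposit($50)): balance=$156.09 total_interest=$6.09
After 4 (withdraw($50)): balance=$106.09 total_interest=$6.09
After 5 (year_end (apply 10% annual interest)): balance=$116.69 total_interest=$16.69
After 6 (withdraw($100)): balance=$16.69 total_interest=$16.69
After 7 (withdraw($50)): balance=$0.00 total_interest=$16.69
After 8 (month_end (apply 3% monthly interest)): balance=$0.00 total_interest=$16.69

Answer: 0.00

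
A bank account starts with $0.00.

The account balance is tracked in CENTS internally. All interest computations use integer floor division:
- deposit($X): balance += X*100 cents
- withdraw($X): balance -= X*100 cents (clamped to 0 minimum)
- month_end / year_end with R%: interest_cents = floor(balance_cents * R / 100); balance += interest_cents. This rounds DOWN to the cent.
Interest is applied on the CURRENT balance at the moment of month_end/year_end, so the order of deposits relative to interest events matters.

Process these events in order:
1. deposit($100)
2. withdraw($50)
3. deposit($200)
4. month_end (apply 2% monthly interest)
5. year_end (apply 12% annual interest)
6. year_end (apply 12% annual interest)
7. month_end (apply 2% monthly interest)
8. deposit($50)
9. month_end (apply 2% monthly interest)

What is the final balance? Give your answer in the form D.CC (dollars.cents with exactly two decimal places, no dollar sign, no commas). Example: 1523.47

After 1 (deposit($100)): balance=$100.00 total_interest=$0.00
After 2 (withdraw($50)): balance=$50.00 total_interest=$0.00
After 3 (deposit($200)): balance=$250.00 total_interest=$0.00
After 4 (month_end (apply 2% monthly interest)): balance=$255.00 total_interest=$5.00
After 5 (year_end (apply 12% annual interest)): balance=$285.60 total_interest=$35.60
After 6 (year_end (apply 12% annual interest)): balance=$319.87 total_interest=$69.87
After 7 (month_end (apply 2% monthly interest)): balance=$326.26 total_interest=$76.26
After 8 (deposit($50)): balance=$376.26 total_interest=$76.26
After 9 (month_end (apply 2% monthly interest)): balance=$383.78 total_interest=$83.78

Answer: 383.78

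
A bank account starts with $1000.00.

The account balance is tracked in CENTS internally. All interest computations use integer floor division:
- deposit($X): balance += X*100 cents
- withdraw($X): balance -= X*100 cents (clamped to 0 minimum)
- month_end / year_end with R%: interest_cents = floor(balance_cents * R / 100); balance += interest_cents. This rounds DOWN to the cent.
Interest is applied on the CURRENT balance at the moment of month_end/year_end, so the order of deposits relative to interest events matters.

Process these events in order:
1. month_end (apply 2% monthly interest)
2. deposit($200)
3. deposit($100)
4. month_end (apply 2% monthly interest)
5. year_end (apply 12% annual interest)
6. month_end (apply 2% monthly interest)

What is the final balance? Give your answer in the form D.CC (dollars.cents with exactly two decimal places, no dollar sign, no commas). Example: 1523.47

After 1 (month_end (apply 2% monthly interest)): balance=$1020.00 total_interest=$20.00
After 2 (deposit($200)): balance=$1220.00 total_interest=$20.00
After 3 (deposit($100)): balance=$1320.00 total_interest=$20.00
After 4 (month_end (apply 2% monthly interest)): balance=$1346.40 total_interest=$46.40
After 5 (year_end (apply 12% annual interest)): balance=$1507.96 total_interest=$207.96
After 6 (month_end (apply 2% monthly interest)): balance=$1538.11 total_interest=$238.11

Answer: 1538.11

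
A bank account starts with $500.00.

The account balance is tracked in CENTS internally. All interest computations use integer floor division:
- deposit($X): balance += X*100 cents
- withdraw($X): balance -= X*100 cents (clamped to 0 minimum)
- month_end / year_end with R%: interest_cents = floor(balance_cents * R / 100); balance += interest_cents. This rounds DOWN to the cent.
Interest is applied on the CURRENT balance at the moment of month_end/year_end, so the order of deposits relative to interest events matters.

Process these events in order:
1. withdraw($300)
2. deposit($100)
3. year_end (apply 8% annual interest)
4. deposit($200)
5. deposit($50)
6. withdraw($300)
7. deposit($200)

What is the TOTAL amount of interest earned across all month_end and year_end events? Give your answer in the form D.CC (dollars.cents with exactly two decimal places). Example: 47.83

After 1 (withdraw($300)): balance=$200.00 total_interest=$0.00
After 2 (deposit($100)): balance=$300.00 total_interest=$0.00
After 3 (year_end (apply 8% annual interest)): balance=$324.00 total_interest=$24.00
After 4 (deposit($200)): balance=$524.00 total_interest=$24.00
After 5 (deposit($50)): balance=$574.00 total_interest=$24.00
After 6 (withdraw($300)): balance=$274.00 total_interest=$24.00
After 7 (deposit($200)): balance=$474.00 total_interest=$24.00

Answer: 24.00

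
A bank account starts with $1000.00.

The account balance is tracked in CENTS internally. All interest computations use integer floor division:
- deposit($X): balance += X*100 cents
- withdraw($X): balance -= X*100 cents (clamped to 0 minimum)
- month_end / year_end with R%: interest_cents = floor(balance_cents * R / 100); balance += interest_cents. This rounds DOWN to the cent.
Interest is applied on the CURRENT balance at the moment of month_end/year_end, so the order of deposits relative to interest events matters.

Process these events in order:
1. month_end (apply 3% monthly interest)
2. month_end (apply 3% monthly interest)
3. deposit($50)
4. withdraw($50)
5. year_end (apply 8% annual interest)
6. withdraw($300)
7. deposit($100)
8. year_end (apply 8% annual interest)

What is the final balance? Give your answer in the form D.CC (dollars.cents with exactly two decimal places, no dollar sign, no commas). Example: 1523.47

Answer: 1021.43

Derivation:
After 1 (month_end (apply 3% monthly interest)): balance=$1030.00 total_interest=$30.00
After 2 (month_end (apply 3% monthly interest)): balance=$1060.90 total_interest=$60.90
After 3 (deposit($50)): balance=$1110.90 total_interest=$60.90
After 4 (withdraw($50)): balance=$1060.90 total_interest=$60.90
After 5 (year_end (apply 8% annual interest)): balance=$1145.77 total_interest=$145.77
After 6 (withdraw($300)): balance=$845.77 total_interest=$145.77
After 7 (deposit($100)): balance=$945.77 total_interest=$145.77
After 8 (year_end (apply 8% annual interest)): balance=$1021.43 total_interest=$221.43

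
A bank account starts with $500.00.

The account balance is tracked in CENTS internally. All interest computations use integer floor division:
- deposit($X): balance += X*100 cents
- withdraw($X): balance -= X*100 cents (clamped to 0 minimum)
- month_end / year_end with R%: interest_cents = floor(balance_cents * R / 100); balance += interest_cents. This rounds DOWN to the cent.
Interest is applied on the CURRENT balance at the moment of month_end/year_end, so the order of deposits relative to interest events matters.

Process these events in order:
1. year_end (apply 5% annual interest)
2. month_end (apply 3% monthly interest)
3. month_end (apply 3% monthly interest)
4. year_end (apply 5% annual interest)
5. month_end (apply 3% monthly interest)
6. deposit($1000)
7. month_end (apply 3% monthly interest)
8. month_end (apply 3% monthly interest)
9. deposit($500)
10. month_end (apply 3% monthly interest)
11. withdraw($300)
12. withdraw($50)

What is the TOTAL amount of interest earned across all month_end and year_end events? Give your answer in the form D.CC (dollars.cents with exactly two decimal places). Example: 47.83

Answer: 265.92

Derivation:
After 1 (year_end (apply 5% annual interest)): balance=$525.00 total_interest=$25.00
After 2 (month_end (apply 3% monthly interest)): balance=$540.75 total_interest=$40.75
After 3 (month_end (apply 3% monthly interest)): balance=$556.97 total_interest=$56.97
After 4 (year_end (apply 5% annual interest)): balance=$584.81 total_interest=$84.81
After 5 (month_end (apply 3% monthly interest)): balance=$602.35 total_interest=$102.35
After 6 (deposit($1000)): balance=$1602.35 total_interest=$102.35
After 7 (month_end (apply 3% monthly interest)): balance=$1650.42 total_interest=$150.42
After 8 (month_end (apply 3% monthly interest)): balance=$1699.93 total_interest=$199.93
After 9 (deposit($500)): balance=$2199.93 total_interest=$199.93
After 10 (month_end (apply 3% monthly interest)): balance=$2265.92 total_interest=$265.92
After 11 (withdraw($300)): balance=$1965.92 total_interest=$265.92
After 12 (withdraw($50)): balance=$1915.92 total_interest=$265.92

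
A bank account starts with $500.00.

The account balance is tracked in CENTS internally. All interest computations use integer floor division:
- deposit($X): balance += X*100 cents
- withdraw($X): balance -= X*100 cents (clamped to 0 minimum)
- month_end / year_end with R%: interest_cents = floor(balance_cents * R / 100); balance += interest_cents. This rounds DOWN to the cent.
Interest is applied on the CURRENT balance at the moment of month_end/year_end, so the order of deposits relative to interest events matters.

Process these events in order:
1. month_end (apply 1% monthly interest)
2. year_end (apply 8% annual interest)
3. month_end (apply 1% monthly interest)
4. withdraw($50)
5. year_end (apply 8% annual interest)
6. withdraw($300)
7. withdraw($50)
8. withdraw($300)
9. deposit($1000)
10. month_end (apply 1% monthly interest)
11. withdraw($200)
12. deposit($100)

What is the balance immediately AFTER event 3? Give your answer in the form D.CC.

After 1 (month_end (apply 1% monthly interest)): balance=$505.00 total_interest=$5.00
After 2 (year_end (apply 8% annual interest)): balance=$545.40 total_interest=$45.40
After 3 (month_end (apply 1% monthly interest)): balance=$550.85 total_interest=$50.85

Answer: 550.85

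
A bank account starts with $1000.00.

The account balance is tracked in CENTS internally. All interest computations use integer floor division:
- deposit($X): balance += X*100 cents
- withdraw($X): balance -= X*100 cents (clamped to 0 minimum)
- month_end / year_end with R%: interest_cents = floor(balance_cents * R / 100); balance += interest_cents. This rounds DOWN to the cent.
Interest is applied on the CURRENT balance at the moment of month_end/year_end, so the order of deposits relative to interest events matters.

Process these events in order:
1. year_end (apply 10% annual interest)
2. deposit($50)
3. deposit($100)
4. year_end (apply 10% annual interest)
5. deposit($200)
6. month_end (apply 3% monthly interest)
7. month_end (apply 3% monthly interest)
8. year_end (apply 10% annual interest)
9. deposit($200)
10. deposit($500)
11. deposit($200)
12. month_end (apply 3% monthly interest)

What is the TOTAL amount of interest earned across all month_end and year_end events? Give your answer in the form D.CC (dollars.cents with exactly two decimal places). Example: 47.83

Answer: 570.14

Derivation:
After 1 (year_end (apply 10% annual interest)): balance=$1100.00 total_interest=$100.00
After 2 (deposit($50)): balance=$1150.00 total_interest=$100.00
After 3 (deposit($100)): balance=$1250.00 total_interest=$100.00
After 4 (year_end (apply 10% annual interest)): balance=$1375.00 total_interest=$225.00
After 5 (deposit($200)): balance=$1575.00 total_interest=$225.00
After 6 (month_end (apply 3% monthly interest)): balance=$1622.25 total_interest=$272.25
After 7 (month_end (apply 3% monthly interest)): balance=$1670.91 total_interest=$320.91
After 8 (year_end (apply 10% annual interest)): balance=$1838.00 total_interest=$488.00
After 9 (deposit($200)): balance=$2038.00 total_interest=$488.00
After 10 (deposit($500)): balance=$2538.00 total_interest=$488.00
After 11 (deposit($200)): balance=$2738.00 total_interest=$488.00
After 12 (month_end (apply 3% monthly interest)): balance=$2820.14 total_interest=$570.14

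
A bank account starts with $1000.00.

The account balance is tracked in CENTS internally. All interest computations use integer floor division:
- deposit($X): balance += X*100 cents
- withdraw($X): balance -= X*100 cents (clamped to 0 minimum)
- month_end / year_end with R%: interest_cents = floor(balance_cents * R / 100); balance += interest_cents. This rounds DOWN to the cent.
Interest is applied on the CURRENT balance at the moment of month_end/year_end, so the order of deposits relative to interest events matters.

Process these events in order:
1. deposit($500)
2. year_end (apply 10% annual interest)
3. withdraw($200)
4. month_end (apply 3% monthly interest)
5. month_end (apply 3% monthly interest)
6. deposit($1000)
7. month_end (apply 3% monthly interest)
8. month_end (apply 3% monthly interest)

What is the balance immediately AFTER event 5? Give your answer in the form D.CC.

After 1 (deposit($500)): balance=$1500.00 total_interest=$0.00
After 2 (year_end (apply 10% annual interest)): balance=$1650.00 total_interest=$150.00
After 3 (withdraw($200)): balance=$1450.00 total_interest=$150.00
After 4 (month_end (apply 3% monthly interest)): balance=$1493.50 total_interest=$193.50
After 5 (month_end (apply 3% monthly interest)): balance=$1538.30 total_interest=$238.30

Answer: 1538.30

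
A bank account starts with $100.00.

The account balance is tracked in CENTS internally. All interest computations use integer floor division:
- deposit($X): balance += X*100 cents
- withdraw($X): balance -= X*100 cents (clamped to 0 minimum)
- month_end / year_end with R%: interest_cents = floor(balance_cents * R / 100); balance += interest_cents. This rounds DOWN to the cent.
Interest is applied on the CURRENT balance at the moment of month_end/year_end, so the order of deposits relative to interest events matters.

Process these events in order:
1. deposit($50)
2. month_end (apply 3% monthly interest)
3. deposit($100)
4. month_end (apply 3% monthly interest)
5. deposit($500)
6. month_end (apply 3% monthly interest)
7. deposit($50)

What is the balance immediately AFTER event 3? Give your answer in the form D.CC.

After 1 (deposit($50)): balance=$150.00 total_interest=$0.00
After 2 (month_end (apply 3% monthly interest)): balance=$154.50 total_interest=$4.50
After 3 (deposit($100)): balance=$254.50 total_interest=$4.50

Answer: 254.50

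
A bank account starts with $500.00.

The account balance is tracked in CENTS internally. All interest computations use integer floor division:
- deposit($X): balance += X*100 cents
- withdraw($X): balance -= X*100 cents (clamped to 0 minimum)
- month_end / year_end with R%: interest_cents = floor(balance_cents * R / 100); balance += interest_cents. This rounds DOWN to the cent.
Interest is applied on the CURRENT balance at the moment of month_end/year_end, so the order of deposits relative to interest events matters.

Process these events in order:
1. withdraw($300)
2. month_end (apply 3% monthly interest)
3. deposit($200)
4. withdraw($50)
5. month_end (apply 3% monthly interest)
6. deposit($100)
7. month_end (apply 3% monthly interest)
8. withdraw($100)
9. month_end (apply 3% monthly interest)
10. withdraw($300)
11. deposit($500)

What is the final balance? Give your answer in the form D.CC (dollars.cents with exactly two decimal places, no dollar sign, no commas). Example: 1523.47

Answer: 592.10

Derivation:
After 1 (withdraw($300)): balance=$200.00 total_interest=$0.00
After 2 (month_end (apply 3% monthly interest)): balance=$206.00 total_interest=$6.00
After 3 (deposit($200)): balance=$406.00 total_interest=$6.00
After 4 (withdraw($50)): balance=$356.00 total_interest=$6.00
After 5 (month_end (apply 3% monthly interest)): balance=$366.68 total_interest=$16.68
After 6 (deposit($100)): balance=$466.68 total_interest=$16.68
After 7 (month_end (apply 3% monthly interest)): balance=$480.68 total_interest=$30.68
After 8 (withdraw($100)): balance=$380.68 total_interest=$30.68
After 9 (month_end (apply 3% monthly interest)): balance=$392.10 total_interest=$42.10
After 10 (withdraw($300)): balance=$92.10 total_interest=$42.10
After 11 (deposit($500)): balance=$592.10 total_interest=$42.10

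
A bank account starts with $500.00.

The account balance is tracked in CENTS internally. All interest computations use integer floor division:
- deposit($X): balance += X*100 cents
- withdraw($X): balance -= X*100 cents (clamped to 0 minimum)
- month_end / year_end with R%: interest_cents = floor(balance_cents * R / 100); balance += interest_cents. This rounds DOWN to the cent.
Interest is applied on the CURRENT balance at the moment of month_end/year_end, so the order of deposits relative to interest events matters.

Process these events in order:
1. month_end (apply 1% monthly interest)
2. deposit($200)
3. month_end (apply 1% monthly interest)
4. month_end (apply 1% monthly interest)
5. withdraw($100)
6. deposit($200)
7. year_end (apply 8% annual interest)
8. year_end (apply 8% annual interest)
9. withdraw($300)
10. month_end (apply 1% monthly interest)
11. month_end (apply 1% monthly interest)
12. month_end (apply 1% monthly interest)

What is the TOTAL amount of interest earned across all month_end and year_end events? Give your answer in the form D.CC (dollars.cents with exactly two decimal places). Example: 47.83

After 1 (month_end (apply 1% monthly interest)): balance=$505.00 total_interest=$5.00
After 2 (deposit($200)): balance=$705.00 total_interest=$5.00
After 3 (month_end (apply 1% monthly interest)): balance=$712.05 total_interest=$12.05
After 4 (month_end (apply 1% monthly interest)): balance=$719.17 total_interest=$19.17
After 5 (withdraw($100)): balance=$619.17 total_interest=$19.17
After 6 (deposit($200)): balance=$819.17 total_interest=$19.17
After 7 (year_end (apply 8% annual interest)): balance=$884.70 total_interest=$84.70
After 8 (year_end (apply 8% annual interest)): balance=$955.47 total_interest=$155.47
After 9 (withdraw($300)): balance=$655.47 total_interest=$155.47
After 10 (month_end (apply 1% monthly interest)): balance=$662.02 total_interest=$162.02
After 11 (month_end (apply 1% monthly interest)): balance=$668.64 total_interest=$168.64
After 12 (month_end (apply 1% monthly interest)): balance=$675.32 total_interest=$175.32

Answer: 175.32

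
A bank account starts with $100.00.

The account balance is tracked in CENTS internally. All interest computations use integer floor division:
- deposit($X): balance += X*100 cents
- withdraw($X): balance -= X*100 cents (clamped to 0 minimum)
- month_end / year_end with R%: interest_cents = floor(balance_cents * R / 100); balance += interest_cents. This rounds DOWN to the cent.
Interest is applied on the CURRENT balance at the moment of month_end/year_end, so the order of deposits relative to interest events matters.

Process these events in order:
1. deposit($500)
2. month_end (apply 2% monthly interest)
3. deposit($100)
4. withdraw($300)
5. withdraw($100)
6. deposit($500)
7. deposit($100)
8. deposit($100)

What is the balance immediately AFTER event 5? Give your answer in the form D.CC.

After 1 (deposit($500)): balance=$600.00 total_interest=$0.00
After 2 (month_end (apply 2% monthly interest)): balance=$612.00 total_interest=$12.00
After 3 (deposit($100)): balance=$712.00 total_interest=$12.00
After 4 (withdraw($300)): balance=$412.00 total_interest=$12.00
After 5 (withdraw($100)): balance=$312.00 total_interest=$12.00

Answer: 312.00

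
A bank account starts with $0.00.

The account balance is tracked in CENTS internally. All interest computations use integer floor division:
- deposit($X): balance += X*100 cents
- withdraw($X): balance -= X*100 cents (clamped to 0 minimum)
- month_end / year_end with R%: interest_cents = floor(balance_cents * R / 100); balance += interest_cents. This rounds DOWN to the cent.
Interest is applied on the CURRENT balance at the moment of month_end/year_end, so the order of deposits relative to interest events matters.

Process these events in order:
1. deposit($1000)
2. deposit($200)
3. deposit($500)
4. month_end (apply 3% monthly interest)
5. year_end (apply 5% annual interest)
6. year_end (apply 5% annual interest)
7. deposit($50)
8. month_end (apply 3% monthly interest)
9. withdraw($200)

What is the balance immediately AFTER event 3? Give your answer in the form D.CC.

After 1 (deposit($1000)): balance=$1000.00 total_interest=$0.00
After 2 (deposit($200)): balance=$1200.00 total_interest=$0.00
After 3 (deposit($500)): balance=$1700.00 total_interest=$0.00

Answer: 1700.00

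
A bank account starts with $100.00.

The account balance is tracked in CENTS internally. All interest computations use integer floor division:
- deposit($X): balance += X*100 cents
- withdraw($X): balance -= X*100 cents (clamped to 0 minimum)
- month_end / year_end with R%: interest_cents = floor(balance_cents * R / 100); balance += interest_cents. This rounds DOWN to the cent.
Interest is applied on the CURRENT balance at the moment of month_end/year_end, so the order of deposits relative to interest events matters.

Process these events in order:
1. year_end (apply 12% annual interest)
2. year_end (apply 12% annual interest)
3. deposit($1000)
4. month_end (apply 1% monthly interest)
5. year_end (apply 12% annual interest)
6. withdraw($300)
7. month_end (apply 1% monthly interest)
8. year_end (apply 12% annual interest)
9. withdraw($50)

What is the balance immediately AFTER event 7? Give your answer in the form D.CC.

Answer: 982.82

Derivation:
After 1 (year_end (apply 12% annual interest)): balance=$112.00 total_interest=$12.00
After 2 (year_end (apply 12% annual interest)): balance=$125.44 total_interest=$25.44
After 3 (deposit($1000)): balance=$1125.44 total_interest=$25.44
After 4 (month_end (apply 1% monthly interest)): balance=$1136.69 total_interest=$36.69
After 5 (year_end (apply 12% annual interest)): balance=$1273.09 total_interest=$173.09
After 6 (withdraw($300)): balance=$973.09 total_interest=$173.09
After 7 (month_end (apply 1% monthly interest)): balance=$982.82 total_interest=$182.82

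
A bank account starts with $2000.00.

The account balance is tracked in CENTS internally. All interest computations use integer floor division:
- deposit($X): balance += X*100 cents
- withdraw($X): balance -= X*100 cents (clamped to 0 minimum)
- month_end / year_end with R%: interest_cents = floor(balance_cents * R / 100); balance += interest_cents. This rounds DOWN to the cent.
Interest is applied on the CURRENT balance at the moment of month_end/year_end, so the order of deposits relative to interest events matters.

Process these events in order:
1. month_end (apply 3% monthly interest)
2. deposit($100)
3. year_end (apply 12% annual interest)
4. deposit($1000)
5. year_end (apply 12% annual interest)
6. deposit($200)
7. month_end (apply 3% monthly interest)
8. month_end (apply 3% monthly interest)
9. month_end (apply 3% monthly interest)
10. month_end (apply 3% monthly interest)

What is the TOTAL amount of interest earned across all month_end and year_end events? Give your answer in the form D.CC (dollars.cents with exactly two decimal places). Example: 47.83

Answer: 1235.22

Derivation:
After 1 (month_end (apply 3% monthly interest)): balance=$2060.00 total_interest=$60.00
After 2 (deposit($100)): balance=$2160.00 total_interest=$60.00
After 3 (year_end (apply 12% annual interest)): balance=$2419.20 total_interest=$319.20
After 4 (deposit($1000)): balance=$3419.20 total_interest=$319.20
After 5 (year_end (apply 12% annual interest)): balance=$3829.50 total_interest=$729.50
After 6 (deposit($200)): balance=$4029.50 total_interest=$729.50
After 7 (month_end (apply 3% monthly interest)): balance=$4150.38 total_interest=$850.38
After 8 (month_end (apply 3% monthly interest)): balance=$4274.89 total_interest=$974.89
After 9 (month_end (apply 3% monthly interest)): balance=$4403.13 total_interest=$1103.13
After 10 (month_end (apply 3% monthly interest)): balance=$4535.22 total_interest=$1235.22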